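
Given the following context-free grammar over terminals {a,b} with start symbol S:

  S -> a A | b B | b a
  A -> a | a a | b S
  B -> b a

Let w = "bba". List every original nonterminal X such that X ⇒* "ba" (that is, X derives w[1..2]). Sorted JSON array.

Convert to CNF:
  S -> T0 A | T1 B | T1 T0
  A -> T0 T0 | T1 S | a
  B -> T1 T0
  T0 -> a
  T1 -> b

Fill CYK table bottom-up (cells [i..j] with 1 ≤ i ≤ j ≤ 2 only):
  T[1,1] 'b' = {T1}  orig:{}
  T[2,2] 'a' = {A,T0}  orig:{A}
  T[1,2] 'ba' = {B,S}

Original NTs in T[1,2] deriving "ba": ["B", "S"]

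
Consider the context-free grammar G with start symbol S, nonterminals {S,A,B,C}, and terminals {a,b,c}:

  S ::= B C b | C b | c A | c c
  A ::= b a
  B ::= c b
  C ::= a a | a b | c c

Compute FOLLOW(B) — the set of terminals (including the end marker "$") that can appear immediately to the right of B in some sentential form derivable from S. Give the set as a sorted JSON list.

FIRST iteration:
round 1:
  A via A→b a: +{b}
  B via B→c b: +{c}
  C via C→a a: +{a}
  C via C→c c: +{c}
  S via S→B C b: +{c}
  S via S→C b: +{a}
  FIRST[S]={a,c}  FIRST[A]={b}  FIRST[B]={c}  FIRST[C]={a,c}
round 2: done
  FIRST[S]={a,c}  FIRST[A]={b}  FIRST[B]={c}  FIRST[C]={a,c}

FOLLOW sets:
initialize: $ ∈ FOLLOW(S)
iter 1:
  S→B C b: FOLLOW(B) ⊇ FIRST(C) = {a,c}; new: +{a,c}
  S→B C b: FOLLOW(C) ⊇ FIRST(b) = {b}; new: +{b}
  S→c A: FOLLOW(A) ⊇ FOLLOW(S) ⊇ {$}; new: +{$}
  FOLLOW(S)={$}  FOLLOW(A)={$}  FOLLOW(B)={a,c}  FOLLOW(C)={b}
iter 2: (stable)
  FOLLOW(S)={$}  FOLLOW(A)={$}  FOLLOW(B)={a,c}  FOLLOW(C)={b}

FOLLOW(B) = ["a", "c"]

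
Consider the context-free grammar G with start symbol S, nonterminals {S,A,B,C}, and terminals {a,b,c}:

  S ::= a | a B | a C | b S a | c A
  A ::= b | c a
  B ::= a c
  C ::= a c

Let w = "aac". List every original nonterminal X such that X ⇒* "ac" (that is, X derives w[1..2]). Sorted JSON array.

CNF form of G:
  S -> T0 A | T1 B | T1 C | T2 X3 | a
  A -> T0 T1 | b
  B -> T1 T0
  C -> T1 T0
  T0 -> c
  T1 -> a
  T2 -> b
  X3 -> S T1

Fill CYK table bottom-up — only the sub-triangle for w[1..2]:
  [1..1]={S,T1}  "a"  orig:{S}
  [2..2]={T0}  "c"  orig:{}
  [1..2]={B,C}  "ac"

Original NTs in T[1,2] deriving "ac": ["B", "C"]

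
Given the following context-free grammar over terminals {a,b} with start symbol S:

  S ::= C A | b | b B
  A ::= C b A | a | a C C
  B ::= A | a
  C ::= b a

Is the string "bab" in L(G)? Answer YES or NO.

Convert to CNF:
  S -> C A | T0 B | b
  A -> C X2 | T1 X3 | a
  B -> C X4 | T1 X5 | a
  C -> T0 T1
  T0 -> b
  T1 -> a
  X2 -> T0 A
  X3 -> C C
  X4 -> T0 A
  X5 -> C C

Fill CYK table bottom-up:
  T[0,0] 'b' = {S,T0}  orig:{S}
  T[1,1] 'a' = {A,B,T1}  orig:{A,B}
  T[2,2] 'b' = {S,T0}  orig:{S}
  T[0,1] 'ba' = {C,S,X2,X4}  orig:{C,S}
  T[1,2] 'ab' = ∅
  T[0,2] 'bab' = ∅

S ∉ T[0,2] ⇒ NO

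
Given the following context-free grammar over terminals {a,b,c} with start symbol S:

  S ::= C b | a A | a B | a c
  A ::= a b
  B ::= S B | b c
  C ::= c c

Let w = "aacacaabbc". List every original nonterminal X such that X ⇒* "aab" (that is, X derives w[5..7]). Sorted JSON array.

CNF form of G:
  S -> C T1 | T0 A | T0 B | T0 T2
  A -> T0 T1
  B -> S B | T1 T2
  C -> T2 T2
  T0 -> a
  T1 -> b
  T2 -> c

CYK fill (cells [i..j] with 5 ≤ i ≤ j ≤ 7 only):
  [5..5]={T0}  "a"  orig:{}
  [6..6]={T0}  "a"  orig:{}
  [7..7]={T1}  "b"  orig:{}
  [5..6]=∅  "aa"
  [6..7]={A}  "ab"
  [5..7]={S}  "aab"

Original NTs in T[5,7] deriving "aab": ["S"]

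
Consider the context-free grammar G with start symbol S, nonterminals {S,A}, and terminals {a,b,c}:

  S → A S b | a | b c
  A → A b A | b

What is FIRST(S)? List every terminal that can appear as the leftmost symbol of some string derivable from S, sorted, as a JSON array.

FIRST iteration:
iter 1:
  A via A→b: +{b}
  S via S→A S b: +{b}
  S via S→a: +{a}
  S: {a,b}  A: {b}
iter 2: (no change)
  S: {a,b}  A: {b}

FIRST(S) = ["a", "b"]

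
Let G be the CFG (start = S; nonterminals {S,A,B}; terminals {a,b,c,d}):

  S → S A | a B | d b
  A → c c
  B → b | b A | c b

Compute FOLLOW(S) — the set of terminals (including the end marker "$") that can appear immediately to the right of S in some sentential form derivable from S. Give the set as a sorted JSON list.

FIRST iteration:
round 1:
  A via A→c c: +{c}
  B via B→b: +{b}
  B via B→c b: +{c}
  S via S→a B: +{a}
  S via S→d b: +{d}
  FIRST[S]={a,d}  FIRST[A]={c}  FIRST[B]={b,c}
round 2: (stable)
  FIRST[S]={a,d}  FIRST[A]={c}  FIRST[B]={b,c}

Compute FOLLOW by fixpoint:
seed FOLLOW(S) with $
round 1:
  S→S A: FOLLOW(S) ⊇ FIRST(A) = {c}; new: +{c}
  S→S A: FOLLOW(A) ⊇ FOLLOW(S) ⊇ {$,c}; new: +{$,c}
  S→a B: FOLLOW(B) ⊇ FOLLOW(S) ⊇ {$,c}; new: +{$,c}
  FOLLOW(S)={$,c}  FOLLOW(A)={$,c}  FOLLOW(B)={$,c}
round 2: (stable)
  FOLLOW(S)={$,c}  FOLLOW(A)={$,c}  FOLLOW(B)={$,c}

FOLLOW(S) = ["$", "c"]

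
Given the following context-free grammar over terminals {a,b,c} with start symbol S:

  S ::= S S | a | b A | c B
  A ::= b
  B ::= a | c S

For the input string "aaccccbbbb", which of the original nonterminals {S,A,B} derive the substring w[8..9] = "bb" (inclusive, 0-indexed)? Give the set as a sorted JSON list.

CNF form of G:
  S -> S S | T0 B | T1 A | a
  A -> b
  B -> T0 S | a
  T0 -> c
  T1 -> b

Fill CYK table bottom-up (cells [i..j] with 8 ≤ i ≤ j ≤ 9 only):
  [8..8]={A,T1}  "b"  orig:{A}
  [9..9]={A,T1}  "b"  orig:{A}
  [8..9]={S}  "bb"

Original NTs in T[8,9] deriving "bb": ["S"]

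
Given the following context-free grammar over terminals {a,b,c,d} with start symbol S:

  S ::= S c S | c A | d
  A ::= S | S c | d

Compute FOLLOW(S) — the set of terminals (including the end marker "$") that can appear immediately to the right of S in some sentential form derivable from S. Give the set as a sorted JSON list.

FIRST sets, iterate to fixpoint:
pass 1:
  A via A→d: +{d}
  S via S→c A: +{c}
  S via S→d: +{d}
  FIRST(S)={c,d}  FIRST(A)={d}
pass 2:
  A via A→S: +{c}
  FIRST(S)={c,d}  FIRST(A)={c,d}
pass 3: (no change)
  FIRST(S)={c,d}  FIRST(A)={c,d}

Compute FOLLOW by fixpoint:
seed FOLLOW(S) with $
round 1:
  A→S c: FOLLOW(S) ⊇ FIRST(c) = {c}; new: +{c}
  S→c A: FOLLOW(A) ⊇ FOLLOW(S) ⊇ {$,c}; new: +{$,c}
  FOLLOW[S]={$,c}  FOLLOW[A]={$,c}
round 2: — fixpoint
  FOLLOW[S]={$,c}  FOLLOW[A]={$,c}

FOLLOW(S) = ["$", "c"]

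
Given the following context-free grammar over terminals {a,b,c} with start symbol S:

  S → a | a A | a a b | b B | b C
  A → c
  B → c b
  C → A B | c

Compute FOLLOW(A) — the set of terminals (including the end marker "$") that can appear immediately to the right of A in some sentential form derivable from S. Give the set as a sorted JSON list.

FIRST sets, iterate to fixpoint:
[1]
  A via A→c: +{c}
  B via B→c b: +{c}
  C via C→A B: +{c}
  S via S→a: +{a}
  S via S→b B: +{b}
  FIRST(S)={a,b}  FIRST(A)={c}  FIRST(B)={c}  FIRST(C)={c}
[2] done
  FIRST(S)={a,b}  FIRST(A)={c}  FIRST(B)={c}  FIRST(C)={c}

FOLLOW iteration:
FOLLOW(S) := {$}
iter 1:
  C→A B: FOLLOW(A) ⊇ FIRST(B) = {c}; new: +{c}
  S→a A: FOLLOW(A) ⊇ FOLLOW(S) ⊇ {$}; new: +{$}
  S→b B: FOLLOW(B) ⊇ FOLLOW(S) ⊇ {$}; new: +{$}
  S→b C: FOLLOW(C) ⊇ FOLLOW(S) ⊇ {$}; new: +{$}
  S: {$}  A: {$,c}  B: {$}  C: {$}
iter 2: (stable)
  S: {$}  A: {$,c}  B: {$}  C: {$}

FOLLOW(A) = ["$", "c"]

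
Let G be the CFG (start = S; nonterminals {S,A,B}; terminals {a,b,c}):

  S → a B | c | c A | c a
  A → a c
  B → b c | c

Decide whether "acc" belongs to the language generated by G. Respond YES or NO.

Convert to CNF:
  S -> T0 B | T1 A | T1 T0 | c
  A -> T0 T1
  B -> T2 T1 | c
  T0 -> a
  T1 -> c
  T2 -> b

Fill CYK table bottom-up:
  [0..0]={T0}  "a"  orig:{}
  [1..1]={B,S,T1}  "c"  orig:{B,S}
  [2..2]={B,S,T1}  "c"  orig:{B,S}
  [0..1]={A,S}  "ac"
  [1..2]=∅  "cc"
  [0..2]=∅  "acc"

S ∉ T[0,2] ⇒ NO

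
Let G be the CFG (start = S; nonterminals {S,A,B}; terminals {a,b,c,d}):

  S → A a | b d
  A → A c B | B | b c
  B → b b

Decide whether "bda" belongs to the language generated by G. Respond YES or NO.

Convert to CNF:
  S -> A T2 | T1 T3
  A -> A X4 | T1 T0 | T1 T1
  B -> T1 T1
  T0 -> c
  T1 -> b
  T2 -> a
  T3 -> d
  X4 -> T0 B

CYK fill:
  T[0,0] 'b' = {T1}  orig:{}
  T[1,1] 'd' = {T3}  orig:{}
  T[2,2] 'a' = {T2}  orig:{}
  T[0,1] 'bd' = {S}
  T[1,2] 'da' = ∅
  T[0,2] 'bda' = ∅

S ∉ T[0,2] ⇒ NO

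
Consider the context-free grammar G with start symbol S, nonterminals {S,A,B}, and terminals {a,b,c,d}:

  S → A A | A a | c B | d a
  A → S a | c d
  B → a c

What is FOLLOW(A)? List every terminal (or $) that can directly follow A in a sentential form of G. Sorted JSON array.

FIRST sets, iterate to fixpoint:
round 1:
  A via A→c d: +{c}
  B via B→a c: +{a}
  S via S→A A: +{c}
  S via S→d a: +{d}
  S: {c,d}  A: {c}  B: {a}
round 2:
  A via A→S a: +{d}
  S: {c,d}  A: {c,d}  B: {a}
round 3: — fixpoint
  S: {c,d}  A: {c,d}  B: {a}

FOLLOW iteration:
initialize: $ ∈ FOLLOW(S)
iter 1:
  A→S a: FOLLOW(S) ⊇ FIRST(a) = {a}; new: +{a}
  S→A A: FOLLOW(A) ⊇ FIRST(A) = {c,d}; new: +{c,d}
  S→A A: FOLLOW(A) ⊇ FOLLOW(S) ⊇ {$,a}; new: +{$,a}
  S→c B: FOLLOW(B) ⊇ FOLLOW(S) ⊇ {$,a}; new: +{$,a}
  FOLLOW(S)={$,a}  FOLLOW(A)={$,a,c,d}  FOLLOW(B)={$,a}
iter 2: (no change)
  FOLLOW(S)={$,a}  FOLLOW(A)={$,a,c,d}  FOLLOW(B)={$,a}

FOLLOW(A) = ["$", "a", "c", "d"]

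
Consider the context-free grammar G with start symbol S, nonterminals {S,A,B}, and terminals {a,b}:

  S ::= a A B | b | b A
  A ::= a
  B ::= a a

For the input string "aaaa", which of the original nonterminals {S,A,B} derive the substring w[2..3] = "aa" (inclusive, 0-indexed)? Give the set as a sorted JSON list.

CNF form of G:
  S -> T0 X2 | T1 A | b
  A -> a
  B -> T0 T0
  T0 -> a
  T1 -> b
  X2 -> A B

Fill CYK table bottom-up — only the sub-triangle for w[2..3]:
  cell(2,2) a: {A,T0}  orig:{A}
  cell(3,3) a: {A,T0}  orig:{A}
  cell(2,3) aa: {B}

Original NTs in T[2,3] deriving "aa": ["B"]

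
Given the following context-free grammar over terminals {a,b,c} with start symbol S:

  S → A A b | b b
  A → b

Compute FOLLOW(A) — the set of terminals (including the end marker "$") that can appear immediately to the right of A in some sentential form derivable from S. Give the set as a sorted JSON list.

FIRST sets, iterate to fixpoint:
pass 1:
  A via A→b: +{b}
  S via S→A A b: +{b}
  S: {b}  A: {b}
pass 2: done
  S: {b}  A: {b}

FOLLOW iteration:
FOLLOW(S) := {$}
[1]
  S→A A b: FOLLOW(A) ⊇ FIRST(A) = {b}; new: +{b}
  FOLLOW[S]={$}  FOLLOW[A]={b}
[2] done
  FOLLOW[S]={$}  FOLLOW[A]={b}

FOLLOW(A) = ["b"]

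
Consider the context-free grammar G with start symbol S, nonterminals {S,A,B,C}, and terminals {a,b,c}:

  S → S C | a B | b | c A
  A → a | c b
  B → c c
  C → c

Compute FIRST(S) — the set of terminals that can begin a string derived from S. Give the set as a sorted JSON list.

Compute FIRST by fixpoint:
pass 1:
  A via A→a: +{a}
  A via A→c b: +{c}
  B via B→c c: +{c}
  C via C→c: +{c}
  S via S→a B: +{a}
  S via S→b: +{b}
  S via S→c A: +{c}
  S: {a,b,c}  A: {a,c}  B: {c}  C: {c}
pass 2: done
  S: {a,b,c}  A: {a,c}  B: {c}  C: {c}

FIRST(S) = ["a", "b", "c"]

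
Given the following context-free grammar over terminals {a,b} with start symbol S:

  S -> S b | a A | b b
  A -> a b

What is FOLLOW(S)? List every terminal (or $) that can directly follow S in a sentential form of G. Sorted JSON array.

FIRST sets, iterate to fixpoint:
iter 1:
  A via A→a b: +{a}
  S via S→a A: +{a}
  S via S→b b: +{b}
  S: {a,b}  A: {a}
iter 2: (stable)
  S: {a,b}  A: {a}

Compute FOLLOW by fixpoint:
initialize: $ ∈ FOLLOW(S)
[1]
  S→S b: FOLLOW(S) ⊇ FIRST(b) = {b}; new: +{b}
  S→a A: FOLLOW(A) ⊇ FOLLOW(S) ⊇ {$,b}; new: +{$,b}
  FOLLOW[S]={$,b}  FOLLOW[A]={$,b}
[2] done
  FOLLOW[S]={$,b}  FOLLOW[A]={$,b}

FOLLOW(S) = ["$", "b"]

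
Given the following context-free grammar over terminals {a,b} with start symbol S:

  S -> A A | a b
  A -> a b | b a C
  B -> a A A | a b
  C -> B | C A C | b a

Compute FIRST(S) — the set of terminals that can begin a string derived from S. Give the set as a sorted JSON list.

FIRST iteration:
iter 1:
  A via A→a b: +{a}
  A via A→b a C: +{b}
  B via B→a A A: +{a}
  C via C→B: +{a}
  C via C→b a: +{b}
  S via S→A A: +{a,b}
  FIRST(S)={a,b}  FIRST(A)={a,b}  FIRST(B)={a}  FIRST(C)={a,b}
iter 2: done
  FIRST(S)={a,b}  FIRST(A)={a,b}  FIRST(B)={a}  FIRST(C)={a,b}

FIRST(S) = ["a", "b"]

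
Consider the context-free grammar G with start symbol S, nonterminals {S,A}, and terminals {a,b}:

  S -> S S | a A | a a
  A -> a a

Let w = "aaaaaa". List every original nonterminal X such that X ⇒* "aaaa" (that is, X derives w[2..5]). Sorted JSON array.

Convert to CNF:
  S -> S S | T0 A | T0 T0
  A -> T0 T0
  T0 -> a

CYK table (by increasing span) (cells [i..j] with 2 ≤ i ≤ j ≤ 5 only):
  [2..2]={T0}  "a"  orig:{}
  [3..3]={T0}  "a"  orig:{}
  [4..4]={T0}  "a"  orig:{}
  [5..5]={T0}  "a"  orig:{}
  [2..3]={A,S}  "aa"
  [3..4]={A,S}  "aa"
  [4..5]={A,S}  "aa"
  [2..4]={S}  "aaa"
  [3..5]={S}  "aaa"
  [2..5]={S}  "aaaa"

Original NTs in T[2,5] deriving "aaaa": ["S"]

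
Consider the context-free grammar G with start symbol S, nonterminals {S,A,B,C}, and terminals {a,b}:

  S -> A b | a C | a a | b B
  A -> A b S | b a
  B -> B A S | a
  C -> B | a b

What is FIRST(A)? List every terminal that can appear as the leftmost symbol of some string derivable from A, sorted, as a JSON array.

FIRST sets, iterate to fixpoint:
[1]
  A via A→b a: +{b}
  B via B→a: +{a}
  C via C→B: +{a}
  S via S→A b: +{b}
  S via S→a C: +{a}
  S: {a,b}  A: {b}  B: {a}  C: {a}
[2] done
  S: {a,b}  A: {b}  B: {a}  C: {a}

FIRST(A) = ["b"]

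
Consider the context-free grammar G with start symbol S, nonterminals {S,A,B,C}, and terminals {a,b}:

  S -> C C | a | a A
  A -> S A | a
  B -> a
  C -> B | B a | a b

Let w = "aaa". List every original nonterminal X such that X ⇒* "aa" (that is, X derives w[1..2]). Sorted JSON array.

CNF form of G:
  S -> C C | T0 A | a
  A -> S A | a
  B -> a
  C -> B T0 | T0 T1 | a
  T0 -> a
  T1 -> b

CYK fill (cells [i..j] with 1 ≤ i ≤ j ≤ 2 only):
  [1..1]={A,B,C,S,T0}  "a"  orig:{A,B,C,S}
  [2..2]={A,B,C,S,T0}  "a"  orig:{A,B,C,S}
  [1..2]={A,C,S}  "aa"

Original NTs in T[1,2] deriving "aa": ["A", "C", "S"]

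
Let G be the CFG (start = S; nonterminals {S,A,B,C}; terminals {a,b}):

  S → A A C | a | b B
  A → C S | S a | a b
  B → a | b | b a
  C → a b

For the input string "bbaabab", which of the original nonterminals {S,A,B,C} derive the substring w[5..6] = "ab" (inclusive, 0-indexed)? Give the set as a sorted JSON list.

CNF form of G:
  S -> A X2 | T1 B | a
  A -> C S | S T0 | T0 T1
  B -> T1 T0 | a | b
  C -> T0 T1
  T0 -> a
  T1 -> b
  X2 -> A C

CYK table (by increasing span) (cells [i..j] with 5 ≤ i ≤ j ≤ 6 only):
  T[5,5] 'a' = {B,S,T0}  orig:{B,S}
  T[6,6] 'b' = {B,T1}  orig:{B}
  T[5,6] 'ab' = {A,C}

Original NTs in T[5,6] deriving "ab": ["A", "C"]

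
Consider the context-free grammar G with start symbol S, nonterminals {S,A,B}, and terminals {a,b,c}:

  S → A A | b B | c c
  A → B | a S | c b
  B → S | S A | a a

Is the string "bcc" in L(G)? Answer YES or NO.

CNF form of G:
  S -> A A | T1 B | T2 T2
  A -> A A | S A | T0 S | T0 T0 | T1 B | T2 T1 | T2 T2
  B -> A A | S A | T0 T0 | T1 B | T2 T2
  T0 -> a
  T1 -> b
  T2 -> c

Fill CYK table bottom-up:
  [0..0]={T1}  "b"  orig:{}
  [1..1]={T2}  "c"  orig:{}
  [2..2]={T2}  "c"  orig:{}
  [0..1]=∅  "bc"
  [1..2]={A,B,S}  "cc"
  [0..2]={A,B,S}  "bcc"

S ∈ T[0,2] ⇒ YES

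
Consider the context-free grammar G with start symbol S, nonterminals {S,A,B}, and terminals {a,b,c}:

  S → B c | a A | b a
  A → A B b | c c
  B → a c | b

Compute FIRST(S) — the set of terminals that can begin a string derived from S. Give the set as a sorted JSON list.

FIRST iteration:
round 1:
  A via A→c c: +{c}
  B via B→a c: +{a}
  B via B→b: +{b}
  S via S→B c: +{a,b}
  FIRST(S)={a,b}  FIRST(A)={c}  FIRST(B)={a,b}
round 2: done
  FIRST(S)={a,b}  FIRST(A)={c}  FIRST(B)={a,b}

FIRST(S) = ["a", "b"]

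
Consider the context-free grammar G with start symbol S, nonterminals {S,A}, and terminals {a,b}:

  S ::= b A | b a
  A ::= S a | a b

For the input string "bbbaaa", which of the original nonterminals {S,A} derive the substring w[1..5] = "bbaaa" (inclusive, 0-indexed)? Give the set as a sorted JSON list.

CNF form of G:
  S -> T1 A | T1 T0
  A -> S T0 | T0 T1
  T0 -> a
  T1 -> b

CYK fill, restricted to cells inside w[1..5]:
  T[1,1] 'b' = {T1}  orig:{}
  T[2,2] 'b' = {T1}  orig:{}
  T[3,3] 'a' = {T0}  orig:{}
  T[4,4] 'a' = {T0}  orig:{}
  T[5,5] 'a' = {T0}  orig:{}
  T[1,2] 'bb' = ∅
  T[2,3] 'ba' = {S}
  T[3,4] 'aa' = ∅
  T[4,5] 'aa' = ∅
  T[1,3] 'bba' = ∅
  T[2,4] 'baa' = {A}
  T[3,5] 'aaa' = ∅
  T[1,4] 'bbaa' = {S}
  T[2,5] 'baaa' = ∅
  T[1,5] 'bbaaa' = {A}

Original NTs in T[1,5] deriving "bbaaa": ["A"]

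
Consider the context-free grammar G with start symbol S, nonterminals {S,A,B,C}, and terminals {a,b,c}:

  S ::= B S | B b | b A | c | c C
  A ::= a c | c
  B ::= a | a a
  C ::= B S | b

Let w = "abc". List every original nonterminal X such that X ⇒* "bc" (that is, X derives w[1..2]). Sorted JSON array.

Convert to CNF:
  S -> B S | B T2 | T1 C | T2 A | c
  A -> T0 T1 | c
  B -> T0 T0 | a
  C -> B S | b
  T0 -> a
  T1 -> c
  T2 -> b

CYK fill, restricted to cells inside w[1..2]:
  T[1,1] 'b' = {C,T2}  orig:{C}
  T[2,2] 'c' = {A,S,T1}  orig:{A,S}
  T[1,2] 'bc' = {S}

Original NTs in T[1,2] deriving "bc": ["S"]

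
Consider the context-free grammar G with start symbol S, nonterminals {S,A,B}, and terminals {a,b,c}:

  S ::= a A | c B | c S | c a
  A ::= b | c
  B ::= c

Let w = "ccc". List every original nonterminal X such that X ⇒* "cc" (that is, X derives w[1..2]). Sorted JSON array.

Convert to CNF:
  S -> T0 A | T1 B | T1 S | T1 T0
  A -> b | c
  B -> c
  T0 -> a
  T1 -> c

CYK table (by increasing span) (cells [i..j] with 1 ≤ i ≤ j ≤ 2 only):
  cell(1,1) c: {A,B,T1}  orig:{A,B}
  cell(2,2) c: {A,B,T1}  orig:{A,B}
  cell(1,2) cc: {S}

Original NTs in T[1,2] deriving "cc": ["S"]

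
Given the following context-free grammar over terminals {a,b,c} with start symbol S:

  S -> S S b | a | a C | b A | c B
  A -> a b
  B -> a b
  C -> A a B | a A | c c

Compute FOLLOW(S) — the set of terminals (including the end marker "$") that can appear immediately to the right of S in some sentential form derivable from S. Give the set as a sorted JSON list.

FIRST iteration:
[1]
  A via A→a b: +{a}
  B via B→a b: +{a}
  C via C→A a B: +{a}
  C via C→c c: +{c}
  S via S→a: +{a}
  S via S→b A: +{b}
  S via S→c B: +{c}
  FIRST[S]={a,b,c}  FIRST[A]={a}  FIRST[B]={a}  FIRST[C]={a,c}
[2] (no change)
  FIRST[S]={a,b,c}  FIRST[A]={a}  FIRST[B]={a}  FIRST[C]={a,c}

FOLLOW sets:
FOLLOW(S) := {$}
iter 1:
  C→A a B: FOLLOW(A) ⊇ FIRST(a) = {a}; new: +{a}
  S→S S b: FOLLOW(S) ⊇ FIRST(S) = {a,b,c}; new: +{a,b,c}
  S→a C: FOLLOW(C) ⊇ FOLLOW(S) ⊇ {$,a,b,c}; new: +{$,a,b,c}
  S→b A: FOLLOW(A) ⊇ FOLLOW(S) ⊇ {$,a,b,c}; new: +{$,b,c}
  S→c B: FOLLOW(B) ⊇ FOLLOW(S) ⊇ {$,a,b,c}; new: +{$,a,b,c}
  S: {$,a,b,c}  A: {$,a,b,c}  B: {$,a,b,c}  C: {$,a,b,c}
iter 2: done
  S: {$,a,b,c}  A: {$,a,b,c}  B: {$,a,b,c}  C: {$,a,b,c}

FOLLOW(S) = ["$", "a", "b", "c"]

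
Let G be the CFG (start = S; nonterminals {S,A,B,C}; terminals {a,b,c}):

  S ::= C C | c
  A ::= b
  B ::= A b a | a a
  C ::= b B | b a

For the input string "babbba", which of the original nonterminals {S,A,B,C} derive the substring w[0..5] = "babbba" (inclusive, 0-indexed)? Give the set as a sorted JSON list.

CNF form of G:
  S -> C C | c
  A -> b
  B -> A X2 | T1 T1
  C -> T0 B | T0 T1
  T0 -> b
  T1 -> a
  X2 -> T0 T1

CYK table (by increasing span), restricted to cells inside w[0..5]:
  cell(0,0) b: {A,T0}  orig:{A}
  cell(1,1) a: {T1}  orig:{}
  cell(2,2) b: {A,T0}  orig:{A}
  cell(3,3) b: {A,T0}  orig:{A}
  cell(4,4) b: {A,T0}  orig:{A}
  cell(5,5) a: {T1}  orig:{}
  cell(0,1) ba: {C,X2}  orig:{C}
  cell(1,2) ab: ∅
  cell(2,3) bb: ∅
  cell(3,4) bb: ∅
  cell(4,5) ba: {C,X2}  orig:{C}
  cell(0,2) bab: ∅
  cell(1,3) abb: ∅
  cell(2,4) bbb: ∅
  cell(3,5) bba: {B}
  cell(0,3) babb: ∅
  cell(1,4) abbb: ∅
  cell(2,5) bbba: {C}
  cell(0,4) babbb: ∅
  cell(1,5) abbba: ∅
  cell(0,5) babbba: {S}

Original NTs in T[0,5] deriving "babbba": ["S"]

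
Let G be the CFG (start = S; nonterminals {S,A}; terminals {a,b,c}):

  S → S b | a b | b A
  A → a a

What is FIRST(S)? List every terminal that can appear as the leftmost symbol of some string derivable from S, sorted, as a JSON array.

FIRST iteration:
round 1:
  A via A→a a: +{a}
  S via S→a b: +{a}
  S via S→b A: +{b}
  FIRST[S]={a,b}  FIRST[A]={a}
round 2: (stable)
  FIRST[S]={a,b}  FIRST[A]={a}

FIRST(S) = ["a", "b"]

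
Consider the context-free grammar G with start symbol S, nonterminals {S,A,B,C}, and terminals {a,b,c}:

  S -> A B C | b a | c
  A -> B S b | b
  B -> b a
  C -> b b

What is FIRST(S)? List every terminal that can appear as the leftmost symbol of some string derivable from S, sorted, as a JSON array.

FIRST iteration:
[1]
  A via A→b: +{b}
  B via B→b a: +{b}
  C via C→b b: +{b}
  S via S→A B C: +{b}
  S via S→c: +{c}
  FIRST(S)={b,c}  FIRST(A)={b}  FIRST(B)={b}  FIRST(C)={b}
[2] done
  FIRST(S)={b,c}  FIRST(A)={b}  FIRST(B)={b}  FIRST(C)={b}

FIRST(S) = ["b", "c"]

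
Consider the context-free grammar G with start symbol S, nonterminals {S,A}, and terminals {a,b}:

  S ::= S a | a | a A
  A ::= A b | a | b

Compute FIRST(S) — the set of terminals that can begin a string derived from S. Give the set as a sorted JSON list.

FIRST sets, iterate to fixpoint:
round 1:
  A via A→a: +{a}
  A via A→b: +{b}
  S via S→a: +{a}
  S: {a}  A: {a,b}
round 2: (stable)
  S: {a}  A: {a,b}

FIRST(S) = ["a"]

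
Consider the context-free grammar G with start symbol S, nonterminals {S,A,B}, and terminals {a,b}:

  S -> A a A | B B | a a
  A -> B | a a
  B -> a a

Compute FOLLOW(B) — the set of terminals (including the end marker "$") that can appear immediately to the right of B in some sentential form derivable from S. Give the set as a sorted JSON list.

Compute FIRST by fixpoint:
[1]
  A via A→a a: +{a}
  B via B→a a: +{a}
  S via S→A a A: +{a}
  FIRST(S)={a}  FIRST(A)={a}  FIRST(B)={a}
[2] (no change)
  FIRST(S)={a}  FIRST(A)={a}  FIRST(B)={a}

FOLLOW sets:
FOLLOW(S) := {$}
pass 1:
  S→A a A: FOLLOW(A) ⊇ FIRST(a) = {a}; new: +{a}
  S→A a A: FOLLOW(A) ⊇ FOLLOW(S) ⊇ {$}; new: +{$}
  S→B B: FOLLOW(B) ⊇ FIRST(B) = {a}; new: +{a}
  S→B B: FOLLOW(B) ⊇ FOLLOW(S) ⊇ {$}; new: +{$}
  S: {$}  A: {$,a}  B: {$,a}
pass 2: (stable)
  S: {$}  A: {$,a}  B: {$,a}

FOLLOW(B) = ["$", "a"]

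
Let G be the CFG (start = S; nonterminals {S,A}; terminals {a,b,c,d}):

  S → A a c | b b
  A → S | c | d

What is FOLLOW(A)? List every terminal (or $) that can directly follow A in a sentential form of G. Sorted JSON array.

FIRST sets, iterate to fixpoint:
pass 1:
  A via A→c: +{c}
  A via A→d: +{d}
  S via S→A a c: +{c,d}
  S via S→b b: +{b}
  FIRST[S]={b,c,d}  FIRST[A]={c,d}
pass 2:
  A via A→S: +{b}
  FIRST[S]={b,c,d}  FIRST[A]={b,c,d}
pass 3: — fixpoint
  FIRST[S]={b,c,d}  FIRST[A]={b,c,d}

FOLLOW iteration:
initialize: $ ∈ FOLLOW(S)
[1]
  S→A a c: FOLLOW(A) ⊇ FIRST(a) = {a}; new: +{a}
  S: {$}  A: {a}
[2]
  A→S: FOLLOW(S) ⊇ FOLLOW(A) ⊇ {a}; new: +{a}
  S: {$,a}  A: {a}
[3] done
  S: {$,a}  A: {a}

FOLLOW(A) = ["a"]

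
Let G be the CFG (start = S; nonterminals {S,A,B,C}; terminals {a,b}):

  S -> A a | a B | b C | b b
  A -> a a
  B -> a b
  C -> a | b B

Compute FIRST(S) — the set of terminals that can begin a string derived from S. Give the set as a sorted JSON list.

FIRST iteration:
iter 1:
  A via A→a a: +{a}
  B via B→a b: +{a}
  C via C→a: +{a}
  C via C→b B: +{b}
  S via S→A a: +{a}
  S via S→b C: +{b}
  FIRST(S)={a,b}  FIRST(A)={a}  FIRST(B)={a}  FIRST(C)={a,b}
iter 2: done
  FIRST(S)={a,b}  FIRST(A)={a}  FIRST(B)={a}  FIRST(C)={a,b}

FIRST(S) = ["a", "b"]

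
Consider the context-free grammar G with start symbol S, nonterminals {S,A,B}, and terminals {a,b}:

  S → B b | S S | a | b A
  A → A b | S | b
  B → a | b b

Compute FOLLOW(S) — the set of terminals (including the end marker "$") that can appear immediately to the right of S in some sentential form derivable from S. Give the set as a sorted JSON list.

FIRST iteration:
[1]
  A via A→b: +{b}
  B via B→a: +{a}
  B via B→b b: +{b}
  S via S→B b: +{a,b}
  FIRST[S]={a,b}  FIRST[A]={b}  FIRST[B]={a,b}
[2]
  A via A→S: +{a}
  FIRST[S]={a,b}  FIRST[A]={a,b}  FIRST[B]={a,b}
[3] (stable)
  FIRST[S]={a,b}  FIRST[A]={a,b}  FIRST[B]={a,b}

FOLLOW sets:
seed FOLLOW(S) with $
pass 1:
  A→A b: FOLLOW(A) ⊇ FIRST(b) = {b}; new: +{b}
  A→S: FOLLOW(S) ⊇ FOLLOW(A) ⊇ {b}; new: +{b}
  S→B b: FOLLOW(B) ⊇ FIRST(b) = {b}; new: +{b}
  S→S S: FOLLOW(S) ⊇ FIRST(S) = {a,b}; new: +{a}
  S→b A: FOLLOW(A) ⊇ FOLLOW(S) ⊇ {$,a,b}; new: +{$,a}
  FOLLOW[S]={$,a,b}  FOLLOW[A]={$,a,b}  FOLLOW[B]={b}
pass 2: (stable)
  FOLLOW[S]={$,a,b}  FOLLOW[A]={$,a,b}  FOLLOW[B]={b}

FOLLOW(S) = ["$", "a", "b"]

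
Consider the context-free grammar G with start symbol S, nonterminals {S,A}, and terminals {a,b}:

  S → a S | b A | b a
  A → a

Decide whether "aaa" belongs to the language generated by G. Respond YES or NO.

CNF form of G:
  S -> T0 S | T1 A | T1 T0
  A -> a
  T0 -> a
  T1 -> b

CYK fill:
  cell(0,0) a: {A,T0}  orig:{A}
  cell(1,1) a: {A,T0}  orig:{A}
  cell(2,2) a: {A,T0}  orig:{A}
  cell(0,1) aa: ∅
  cell(1,2) aa: ∅
  cell(0,2) aaa: ∅

S ∉ T[0,2] ⇒ NO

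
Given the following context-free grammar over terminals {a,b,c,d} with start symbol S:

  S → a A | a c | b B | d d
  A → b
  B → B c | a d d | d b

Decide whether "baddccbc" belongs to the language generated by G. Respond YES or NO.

Convert to CNF:
  S -> T1 A | T1 T0 | T2 T2 | T3 B
  A -> b
  B -> B T0 | T1 X4 | T2 T3
  T0 -> c
  T1 -> a
  T2 -> d
  T3 -> b
  X4 -> T2 T2

Fill CYK table bottom-up:
  cell(0,0) b: {A,T3}  orig:{A}
  cell(1,1) a: {T1}  orig:{}
  cell(2,2) d: {T2}  orig:{}
  cell(3,3) d: {T2}  orig:{}
  cell(4,4) c: {T0}  orig:{}
  cell(5,5) c: {T0}  orig:{}
  cell(6,6) b: {A,T3}  orig:{A}
  cell(7,7) c: {T0}  orig:{}
  cell(0,1) ba: ∅
  cell(1,2) ad: ∅
  cell(2,3) dd: {S,X4}  orig:{S}
  cell(3,4) dc: ∅
  cell(4,5) cc: ∅
  cell(5,6) cb: ∅
  cell(6,7) bc: ∅
  cell(0,2) bad: ∅
  cell(1,3) add: {B}
  cell(2,4) ddc: ∅
  cell(3,5) dcc: ∅
  cell(4,6) ccb: ∅
  cell(5,7) cbc: ∅
  cell(0,3) badd: {S}
  cell(1,4) addc: {B}
  cell(2,5) ddcc: ∅
  cell(3,6) dccb: ∅
  cell(4,7) ccbc: ∅
  cell(0,4) baddc: {S}
  cell(1,5) addcc: {B}
  cell(2,6) ddccb: ∅
  cell(3,7) dccbc: ∅
  cell(0,5) baddcc: {S}
  cell(1,6) addccb: ∅
  cell(2,7) ddccbc: ∅
  cell(0,6) baddccb: ∅
  cell(1,7) addccbc: ∅
  cell(0,7) baddccbc: ∅

S ∉ T[0,7] ⇒ NO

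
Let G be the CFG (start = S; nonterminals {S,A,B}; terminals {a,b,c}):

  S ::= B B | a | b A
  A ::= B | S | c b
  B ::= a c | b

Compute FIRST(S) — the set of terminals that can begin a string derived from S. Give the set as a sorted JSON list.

FIRST sets, iterate to fixpoint:
round 1:
  A via A→c b: +{c}
  B via B→a c: +{a}
  B via B→b: +{b}
  S via S→B B: +{a,b}
  FIRST(S)={a,b}  FIRST(A)={c}  FIRST(B)={a,b}
round 2:
  A via A→B: +{a,b}
  FIRST(S)={a,b}  FIRST(A)={a,b,c}  FIRST(B)={a,b}
round 3: (no change)
  FIRST(S)={a,b}  FIRST(A)={a,b,c}  FIRST(B)={a,b}

FIRST(S) = ["a", "b"]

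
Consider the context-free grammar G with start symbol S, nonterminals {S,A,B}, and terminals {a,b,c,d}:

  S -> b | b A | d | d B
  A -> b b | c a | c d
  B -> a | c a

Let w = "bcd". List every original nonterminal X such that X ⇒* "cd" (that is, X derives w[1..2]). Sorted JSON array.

Convert to CNF:
  S -> T0 A | T3 B | b | d
  A -> T0 T0 | T1 T2 | T1 T3
  B -> T1 T2 | a
  T0 -> b
  T1 -> c
  T2 -> a
  T3 -> d

CYK table (by increasing span), restricted to cells inside w[1..2]:
  T[1,1] 'c' = {T1}  orig:{}
  T[2,2] 'd' = {S,T3}  orig:{S}
  T[1,2] 'cd' = {A}

Original NTs in T[1,2] deriving "cd": ["A"]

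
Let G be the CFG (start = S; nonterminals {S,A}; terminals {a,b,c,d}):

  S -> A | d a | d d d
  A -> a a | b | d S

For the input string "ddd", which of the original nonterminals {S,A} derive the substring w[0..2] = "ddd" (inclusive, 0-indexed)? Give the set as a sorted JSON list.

Convert to CNF:
  S -> T0 T0 | T1 S | T1 T0 | T1 X2 | b
  A -> T0 T0 | T1 S | b
  T0 -> a
  T1 -> d
  X2 -> T1 T1

Fill CYK table bottom-up (cells [i..j] with 0 ≤ i ≤ j ≤ 2 only):
  T[0,0] 'd' = {T1}  orig:{}
  T[1,1] 'd' = {T1}  orig:{}
  T[2,2] 'd' = {T1}  orig:{}
  T[0,1] 'dd' = {X2}  orig:{}
  T[1,2] 'dd' = {X2}  orig:{}
  T[0,2] 'ddd' = {S}

Original NTs in T[0,2] deriving "ddd": ["S"]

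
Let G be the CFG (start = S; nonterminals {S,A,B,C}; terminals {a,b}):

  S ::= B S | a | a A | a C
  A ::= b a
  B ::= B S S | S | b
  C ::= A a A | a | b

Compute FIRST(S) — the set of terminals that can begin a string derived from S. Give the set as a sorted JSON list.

FIRST iteration:
pass 1:
  A via A→b a: +{b}
  B via B→b: +{b}
  C via C→A a A: +{b}
  C via C→a: +{a}
  S via S→B S: +{b}
  S via S→a: +{a}
  S: {a,b}  A: {b}  B: {b}  C: {a,b}
pass 2:
  B via B→S: +{a}
  S: {a,b}  A: {b}  B: {a,b}  C: {a,b}
pass 3: — fixpoint
  S: {a,b}  A: {b}  B: {a,b}  C: {a,b}

FIRST(S) = ["a", "b"]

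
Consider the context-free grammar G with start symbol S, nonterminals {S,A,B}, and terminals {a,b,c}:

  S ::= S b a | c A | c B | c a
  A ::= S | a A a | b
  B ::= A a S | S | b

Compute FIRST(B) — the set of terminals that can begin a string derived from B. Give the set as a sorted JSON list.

Compute FIRST by fixpoint:
[1]
  A via A→a A a: +{a}
  A via A→b: +{b}
  B via B→A a S: +{a,b}
  S via S→c A: +{c}
  FIRST[S]={c}  FIRST[A]={a,b}  FIRST[B]={a,b}
[2]
  A via A→S: +{c}
  B via B→A a S: +{c}
  FIRST[S]={c}  FIRST[A]={a,b,c}  FIRST[B]={a,b,c}
[3] (no change)
  FIRST[S]={c}  FIRST[A]={a,b,c}  FIRST[B]={a,b,c}

FIRST(B) = ["a", "b", "c"]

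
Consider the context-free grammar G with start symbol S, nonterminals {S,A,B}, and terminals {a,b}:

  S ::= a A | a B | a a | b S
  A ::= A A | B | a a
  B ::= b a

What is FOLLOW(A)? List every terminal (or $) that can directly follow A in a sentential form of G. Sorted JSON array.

Compute FIRST by fixpoint:
pass 1:
  A via A→a a: +{a}
  B via B→b a: +{b}
  S via S→a A: +{a}
  S via S→b S: +{b}
  S: {a,b}  A: {a}  B: {b}
pass 2:
  A via A→B: +{b}
  S: {a,b}  A: {a,b}  B: {b}
pass 3: (stable)
  S: {a,b}  A: {a,b}  B: {b}

Compute FOLLOW by fixpoint:
seed FOLLOW(S) with $
round 1:
  A→A A: FOLLOW(A) ⊇ FIRST(A) = {a,b}; new: +{a,b}
  A→B: FOLLOW(B) ⊇ FOLLOW(A) ⊇ {a,b}; new: +{a,b}
  S→a A: FOLLOW(A) ⊇ FOLLOW(S) ⊇ {$}; new: +{$}
  S→a B: FOLLOW(B) ⊇ FOLLOW(S) ⊇ {$}; new: +{$}
  FOLLOW[S]={$}  FOLLOW[A]={$,a,b}  FOLLOW[B]={$,a,b}
round 2: (stable)
  FOLLOW[S]={$}  FOLLOW[A]={$,a,b}  FOLLOW[B]={$,a,b}

FOLLOW(A) = ["$", "a", "b"]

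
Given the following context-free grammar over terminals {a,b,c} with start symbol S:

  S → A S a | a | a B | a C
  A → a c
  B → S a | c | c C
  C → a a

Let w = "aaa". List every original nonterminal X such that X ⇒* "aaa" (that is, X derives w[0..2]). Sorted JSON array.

Convert to CNF:
  S -> A X2 | T0 B | T0 C | a
  A -> T0 T1
  B -> S T0 | T1 C | c
  C -> T0 T0
  T0 -> a
  T1 -> c
  X2 -> S T0

CYK table (by increasing span), restricted to cells inside w[0..2]:
  cell(0,0) a: {S,T0}  orig:{S}
  cell(1,1) a: {S,T0}  orig:{S}
  cell(2,2) a: {S,T0}  orig:{S}
  cell(0,1) aa: {B,C,X2}  orig:{B,C}
  cell(1,2) aa: {B,C,X2}  orig:{B,C}
  cell(0,2) aaa: {S}

Original NTs in T[0,2] deriving "aaa": ["S"]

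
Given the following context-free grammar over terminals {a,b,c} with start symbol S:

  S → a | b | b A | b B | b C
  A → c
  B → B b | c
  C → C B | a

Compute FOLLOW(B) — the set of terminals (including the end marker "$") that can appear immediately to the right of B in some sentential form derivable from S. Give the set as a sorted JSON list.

FIRST iteration:
round 1:
  A via A→c: +{c}
  B via B→c: +{c}
  C via C→a: +{a}
  S via S→a: +{a}
  S via S→b: +{b}
  S: {a,b}  A: {c}  B: {c}  C: {a}
round 2: (no change)
  S: {a,b}  A: {c}  B: {c}  C: {a}

FOLLOW sets:
FOLLOW(S) := {$}
round 1:
  B→B b: FOLLOW(B) ⊇ FIRST(b) = {b}; new: +{b}
  C→C B: FOLLOW(C) ⊇ FIRST(B) = {c}; new: +{c}
  C→C B: FOLLOW(B) ⊇ FOLLOW(C) ⊇ {c}; new: +{c}
  S→b A: FOLLOW(A) ⊇ FOLLOW(S) ⊇ {$}; new: +{$}
  S→b B: FOLLOW(B) ⊇ FOLLOW(S) ⊇ {$}; new: +{$}
  S→b C: FOLLOW(C) ⊇ FOLLOW(S) ⊇ {$}; new: +{$}
  FOLLOW[S]={$}  FOLLOW[A]={$}  FOLLOW[B]={$,b,c}  FOLLOW[C]={$,c}
round 2: done
  FOLLOW[S]={$}  FOLLOW[A]={$}  FOLLOW[B]={$,b,c}  FOLLOW[C]={$,c}

FOLLOW(B) = ["$", "b", "c"]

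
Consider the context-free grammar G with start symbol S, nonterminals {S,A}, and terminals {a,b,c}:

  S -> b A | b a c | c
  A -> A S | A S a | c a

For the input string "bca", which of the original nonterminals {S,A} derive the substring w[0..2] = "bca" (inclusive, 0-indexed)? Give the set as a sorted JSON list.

CNF form of G:
  S -> T2 A | T2 X4 | c
  A -> A S | A X3 | T1 T0
  T0 -> a
  T1 -> c
  T2 -> b
  X3 -> S T0
  X4 -> T0 T1

CYK table (by increasing span) — only the sub-triangle for w[0..2]:
  T[0,0] 'b' = {T2}  orig:{}
  T[1,1] 'c' = {S,T1}  orig:{S}
  T[2,2] 'a' = {T0}  orig:{}
  T[0,1] 'bc' = ∅
  T[1,2] 'ca' = {A,X3}  orig:{A}
  T[0,2] 'bca' = {S}

Original NTs in T[0,2] deriving "bca": ["S"]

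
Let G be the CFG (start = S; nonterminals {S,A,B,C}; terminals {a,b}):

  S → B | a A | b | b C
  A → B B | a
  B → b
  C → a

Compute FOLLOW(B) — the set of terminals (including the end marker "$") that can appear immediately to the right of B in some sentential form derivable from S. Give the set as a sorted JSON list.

FIRST iteration:
round 1:
  A via A→a: +{a}
  B via B→b: +{b}
  C via C→a: +{a}
  S via S→B: +{b}
  S via S→a A: +{a}
  FIRST(S)={a,b}  FIRST(A)={a}  FIRST(B)={b}  FIRST(C)={a}
round 2:
  A via A→B B: +{b}
  FIRST(S)={a,b}  FIRST(A)={a,b}  FIRST(B)={b}  FIRST(C)={a}
round 3: — fixpoint
  FIRST(S)={a,b}  FIRST(A)={a,b}  FIRST(B)={b}  FIRST(C)={a}

FOLLOW iteration:
seed FOLLOW(S) with $
[1]
  A→B B: FOLLOW(B) ⊇ FIRST(B) = {b}; new: +{b}
  S→B: FOLLOW(B) ⊇ FOLLOW(S) ⊇ {$}; new: +{$}
  S→a A: FOLLOW(A) ⊇ FOLLOW(S) ⊇ {$}; new: +{$}
  S→b C: FOLLOW(C) ⊇ FOLLOW(S) ⊇ {$}; new: +{$}
  S: {$}  A: {$}  B: {$,b}  C: {$}
[2] (no change)
  S: {$}  A: {$}  B: {$,b}  C: {$}

FOLLOW(B) = ["$", "b"]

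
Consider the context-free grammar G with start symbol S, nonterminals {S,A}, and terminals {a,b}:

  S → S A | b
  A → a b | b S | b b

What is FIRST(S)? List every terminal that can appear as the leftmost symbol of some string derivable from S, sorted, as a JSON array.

FIRST iteration:
pass 1:
  A via A→a b: +{a}
  A via A→b S: +{b}
  S via S→b: +{b}
  FIRST(S)={b}  FIRST(A)={a,b}
pass 2: — fixpoint
  FIRST(S)={b}  FIRST(A)={a,b}

FIRST(S) = ["b"]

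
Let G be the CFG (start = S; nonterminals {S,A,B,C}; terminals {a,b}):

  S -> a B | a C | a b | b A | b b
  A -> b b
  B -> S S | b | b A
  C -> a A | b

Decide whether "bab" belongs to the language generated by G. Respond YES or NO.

Convert to CNF:
  S -> T0 A | T0 T0 | T1 B | T1 C | T1 T0
  A -> T0 T0
  B -> S S | T0 A | b
  C -> T1 A | b
  T0 -> b
  T1 -> a

Fill CYK table bottom-up:
  [0..0]={B,C,T0}  "b"  orig:{B,C}
  [1..1]={T1}  "a"  orig:{}
  [2..2]={B,C,T0}  "b"  orig:{B,C}
  [0..1]=∅  "ba"
  [1..2]={S}  "ab"
  [0..2]=∅  "bab"

S ∉ T[0,2] ⇒ NO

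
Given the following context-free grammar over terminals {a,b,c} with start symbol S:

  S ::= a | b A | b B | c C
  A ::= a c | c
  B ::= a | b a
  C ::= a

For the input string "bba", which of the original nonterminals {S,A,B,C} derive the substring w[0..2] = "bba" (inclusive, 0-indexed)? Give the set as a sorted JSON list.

CNF form of G:
  S -> T1 C | T2 A | T2 B | a
  A -> T0 T1 | c
  B -> T2 T0 | a
  C -> a
  T0 -> a
  T1 -> c
  T2 -> b

CYK fill — only the sub-triangle for w[0..2]:
  cell(0,0) b: {T2}  orig:{}
  cell(1,1) b: {T2}  orig:{}
  cell(2,2) a: {B,C,S,T0}  orig:{B,C,S}
  cell(0,1) bb: ∅
  cell(1,2) ba: {B,S}
  cell(0,2) bba: {S}

Original NTs in T[0,2] deriving "bba": ["S"]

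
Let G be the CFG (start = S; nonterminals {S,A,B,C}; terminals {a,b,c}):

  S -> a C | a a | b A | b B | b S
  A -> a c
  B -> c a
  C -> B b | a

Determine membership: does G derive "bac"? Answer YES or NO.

Convert to CNF:
  S -> T0 C | T0 T0 | T2 A | T2 B | T2 S
  A -> T0 T1
  B -> T1 T0
  C -> B T2 | a
  T0 -> a
  T1 -> c
  T2 -> b

CYK table (by increasing span):
  cell(0,0) b: {T2}  orig:{}
  cell(1,1) a: {C,T0}  orig:{C}
  cell(2,2) c: {T1}  orig:{}
  cell(0,1) ba: ∅
  cell(1,2) ac: {A}
  cell(0,2) bac: {S}

S ∈ T[0,2] ⇒ YES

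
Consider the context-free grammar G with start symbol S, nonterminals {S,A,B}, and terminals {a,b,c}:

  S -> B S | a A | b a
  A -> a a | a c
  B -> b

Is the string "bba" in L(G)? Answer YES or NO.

CNF form of G:
  S -> B S | T0 A | T2 T0
  A -> T0 T0 | T0 T1
  B -> b
  T0 -> a
  T1 -> c
  T2 -> b

CYK table (by increasing span):
  T[0,0] 'b' = {B,T2}  orig:{B}
  T[1,1] 'b' = {B,T2}  orig:{B}
  T[2,2] 'a' = {T0}  orig:{}
  T[0,1] 'bb' = ∅
  T[1,2] 'ba' = {S}
  T[0,2] 'bba' = {S}

S ∈ T[0,2] ⇒ YES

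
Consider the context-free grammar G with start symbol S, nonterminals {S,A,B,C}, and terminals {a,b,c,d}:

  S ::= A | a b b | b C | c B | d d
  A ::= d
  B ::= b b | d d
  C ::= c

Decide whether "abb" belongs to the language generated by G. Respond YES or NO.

Convert to CNF:
  S -> T0 C | T1 T1 | T2 X4 | T3 B | d
  A -> d
  B -> T0 T0 | T1 T1
  C -> c
  T0 -> b
  T1 -> d
  T2 -> a
  T3 -> c
  X4 -> T0 T0

Fill CYK table bottom-up:
  T[0,0] 'a' = {T2}  orig:{}
  T[1,1] 'b' = {T0}  orig:{}
  T[2,2] 'b' = {T0}  orig:{}
  T[0,1] 'ab' = ∅
  T[1,2] 'bb' = {B,X4}  orig:{B}
  T[0,2] 'abb' = {S}

S ∈ T[0,2] ⇒ YES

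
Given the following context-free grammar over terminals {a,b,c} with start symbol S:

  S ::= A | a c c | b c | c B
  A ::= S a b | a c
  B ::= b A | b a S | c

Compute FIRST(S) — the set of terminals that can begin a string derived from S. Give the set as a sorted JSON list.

FIRST iteration:
round 1:
  A via A→a c: +{a}
  B via B→b A: +{b}
  B via B→c: +{c}
  S via S→A: +{a}
  S via S→b c: +{b}
  S via S→c B: +{c}
  FIRST(S)={a,b,c}  FIRST(A)={a}  FIRST(B)={b,c}
round 2:
  A via A→S a b: +{b,c}
  FIRST(S)={a,b,c}  FIRST(A)={a,b,c}  FIRST(B)={b,c}
round 3: — fixpoint
  FIRST(S)={a,b,c}  FIRST(A)={a,b,c}  FIRST(B)={b,c}

FIRST(S) = ["a", "b", "c"]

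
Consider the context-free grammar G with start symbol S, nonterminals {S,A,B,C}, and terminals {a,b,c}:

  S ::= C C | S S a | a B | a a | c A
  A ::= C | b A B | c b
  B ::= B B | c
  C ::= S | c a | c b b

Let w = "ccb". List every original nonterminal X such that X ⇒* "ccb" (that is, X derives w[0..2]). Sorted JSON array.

CNF form of G:
  S -> C C | S X8 | T0 B | T0 T0 | T2 A
  A -> C C | S X3 | T0 B | T0 T0 | T1 X4 | T2 A | T2 T0 | T2 T1 | T2 X5
  B -> B B | c
  C -> C C | S X6 | T0 B | T0 T0 | T2 A | T2 T0 | T2 X7
  T0 -> a
  T1 -> b
  T2 -> c
  X3 -> S T0
  X4 -> A B
  X5 -> T1 T1
  X6 -> S T0
  X7 -> T1 T1
  X8 -> S T0

CYK fill (cells [i..j] with 0 ≤ i ≤ j ≤ 2 only):
  [0..0]={B,T2}  "c"  orig:{B}
  [1..1]={B,T2}  "c"  orig:{B}
  [2..2]={T1}  "b"  orig:{}
  [0..1]={B}  "cc"
  [1..2]={A}  "cb"
  [0..2]={A,C,S}  "ccb"

Original NTs in T[0,2] deriving "ccb": ["A", "C", "S"]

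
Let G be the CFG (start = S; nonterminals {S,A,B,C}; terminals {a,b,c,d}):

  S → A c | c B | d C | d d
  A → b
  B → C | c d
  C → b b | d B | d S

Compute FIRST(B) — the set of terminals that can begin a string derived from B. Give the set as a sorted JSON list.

FIRST iteration:
[1]
  A via A→b: +{b}
  B via B→c d: +{c}
  C via C→b b: +{b}
  C via C→d B: +{d}
  S via S→A c: +{b}
  S via S→c B: +{c}
  S via S→d C: +{d}
  FIRST(S)={b,c,d}  FIRST(A)={b}  FIRST(B)={c}  FIRST(C)={b,d}
[2]
  B via B→C: +{b,d}
  FIRST(S)={b,c,d}  FIRST(A)={b}  FIRST(B)={b,c,d}  FIRST(C)={b,d}
[3] done
  FIRST(S)={b,c,d}  FIRST(A)={b}  FIRST(B)={b,c,d}  FIRST(C)={b,d}

FIRST(B) = ["b", "c", "d"]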